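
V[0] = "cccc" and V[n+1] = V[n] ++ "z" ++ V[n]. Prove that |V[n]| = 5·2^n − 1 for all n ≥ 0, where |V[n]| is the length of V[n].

Base case: |V[0]| = 4, and 5·2^0 − 1 = 4.
Assume |V[m]| = 5·2^m − 1.
Then |V[m+1]| = |V[m]| + 1 + |V[m]| = 2|V[m]| + 1 = 2(5·2^m − 1) + 1 = 5·2^{m+1} − 2 + 1 = 5·2^{m+1} − 1.
So the formula holds for m+1, and by induction |V[n]| = 5·2^n − 1 for all n ≥ 0.

|V[n]| = 5·2^n − 1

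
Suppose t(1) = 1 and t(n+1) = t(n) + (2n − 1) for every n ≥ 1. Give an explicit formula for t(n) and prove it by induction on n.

Claim: t(n) = n^2 − 2n + 2.

Base case: t(1) = 1, and 1^2 − 2·1 + 2 = 1.
Assume t(j) = j^2 − 2j + 2.
Then t(j+1) = t(j) + (2j − 1) = (j^2 − 2j + 2) + (2j − 1) = j^2 + 1,
and (j+1)^2 − 2·(j+1) + 2 = j^2 + 1.
By induction, t(n) = n^2 − 2n + 2 for all n ≥ 1.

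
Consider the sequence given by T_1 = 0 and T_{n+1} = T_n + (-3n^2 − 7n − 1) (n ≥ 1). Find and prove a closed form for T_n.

Claim: T_n = -n^3 − 2n^2 + 2n + 1.

Base case: T_1 = 0, and -1^3 − 2·1^2 + 2·1 + 1 = 0.
Assume T_j = -j^3 − 2j^2 + 2j + 1.
Then T_{j+1} = T_j + (-3j^2 − 7j − 1) = (-j^3 − 2j^2 + 2j + 1) + (-3j^2 − 7j − 1) = -j^3 − 5j^2 − 5j,
and -(j+1)^3 − 2·(j+1)^2 + 2·(j+1) + 1 = -j^3 − 5j^2 − 5j.
Hence T_n = -n^3 − 2n^2 + 2n + 1 for every n ≥ 1, by induction.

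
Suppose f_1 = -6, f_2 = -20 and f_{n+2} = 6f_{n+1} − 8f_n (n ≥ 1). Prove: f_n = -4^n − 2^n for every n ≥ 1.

Base cases: f_1 = -6 and -4^1 − 2^1 = -6; f_2 = -20 and -4^2 − 2^2 = -20.
Assume f_j = -4^j − 2^j for all 1 ≤ j ≤ r, where r ≥ 2.
Then f_{r+1} = 6f_r − 8f_{r−1} = 6·(-4^r − 2^r) − 8·(-4^{r−1} − 2^{r−1}) = -(6·4 − 8)4^{r−1} − (6·2 − 8)2^{r−1} = -16·4^{r−1} − 4·2^{r−1} = -4^{r+1} − 2^{r+1}.
So the formula holds for r+1, and by strong induction f_n = -4^n − 2^n for all n ≥ 1.

f_n = -4^n − 2^n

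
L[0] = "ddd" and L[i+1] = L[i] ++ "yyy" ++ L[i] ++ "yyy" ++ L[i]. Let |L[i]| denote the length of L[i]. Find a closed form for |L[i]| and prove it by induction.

Claim: |L[i]| = 6·3^i − 3.

Base case: |L[0]| = 3, and 6·3^0 − 3 = 3.
Assume |L[j]| = 6·3^j − 3.
Then |L[j+1]| = 3|L[j]| + 6 = 3(6·3^j − 3) + 6 = 6·3^{j+1} − 9 + 6 = 6·3^{j+1} − 3.
Hence |L[i]| = 6·3^i − 3 for every i ≥ 0, by induction.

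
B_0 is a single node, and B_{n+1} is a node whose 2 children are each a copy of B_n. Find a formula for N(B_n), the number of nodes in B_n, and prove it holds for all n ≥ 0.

Claim: N(B_n) = 2^{n+1} − 1.

Base case: N(B_0) = 1, and 2^{0+1} − 1 = 1.
Assume N(B_m) = 2^{m+1} − 1.
Then N(B_{m+1}) = 1 + 2N(B_m) = 1 + 2(2^{m+1} − 1) = 2^{m+2} − 2 + 1 = 2^{m+2} − 1.
By induction, N(B_n) = 2^{n+1} − 1 for all n ≥ 0.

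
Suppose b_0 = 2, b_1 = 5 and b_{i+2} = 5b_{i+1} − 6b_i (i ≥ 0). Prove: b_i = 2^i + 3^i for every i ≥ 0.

Base cases: b_0 = 2 and 2^0 + 3^0 = 2; b_1 = 5 and 2^1 + 3^1 = 5.
Assume b_j = 2^j + 3^j for all 0 ≤ j ≤ m, where m ≥ 1.
Then b_{m+1} = 5b_m − 6b_{m−1} = 5·(2^m + 3^m) − 6·(2^{m−1} + 3^{m−1}) = (5·2 − 6)2^{m−1} + (5·3 − 6)3^{m−1} = 4·2^{m−1} + 9·3^{m−1} = 2^{m+1} + 3^{m+1}.
So the formula holds for m+1, and by strong induction b_i = 2^i + 3^i for all i ≥ 0.

b_i = 2^i + 3^i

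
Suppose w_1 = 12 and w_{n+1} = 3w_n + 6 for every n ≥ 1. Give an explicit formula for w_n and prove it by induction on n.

Claim: w_n = 5·3^n − 3.

Base case: w_1 = 12, and 5·3^1 − 3 = 15 − 3 = 12.
Assume w_r = 5·3^r − 3 for some r ≥ 1.
Then w_{r+1} = 3w_r + 6 = 3·(5·3^r − 3) + 6 = 15·3^r − 9 + 6 = 5·3^{r+1} − 3.
Hence w_n = 5·3^n − 3 for every n ≥ 1, by induction.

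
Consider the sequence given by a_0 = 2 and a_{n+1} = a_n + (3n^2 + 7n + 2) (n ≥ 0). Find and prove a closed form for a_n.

Claim: a_n = n^3 + 2n^2 − n + 2.

Base case: a_0 = 2, and 0^3 + 2·0^2 − 0 + 2 = 2.
Assume a_k = k^3 + 2k^2 − k + 2.
Then a_{k+1} = a_k + (3k^2 + 7k + 2) = (k^3 + 2k^2 − k + 2) + (3k^2 + 7k + 2) = k^3 + 5k^2 + 6k + 4,
and (k+1)^3 + 2·(k+1)^2 − (k+1) + 2 = k^3 + 5k^2 + 6k + 4.
This completes the inductive step, so a_n = n^3 + 2n^2 − n + 2 for all n ≥ 0.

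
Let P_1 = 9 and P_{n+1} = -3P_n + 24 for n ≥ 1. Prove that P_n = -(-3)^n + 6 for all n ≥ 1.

Base case: P_1 = 9, and -(-3)^1 + 6 = 3 + 6 = 9.
Assume P_m = -(-3)^m + 6 for some m ≥ 1.
Then P_{m+1} = -3P_m + 24 = -3·(-(-3)^m + 6) + 24 = 3·(-3)^m − 18 + 24 = -(-3)^{m+1} + 6.
This completes the inductive step, so P_n = -(-3)^n + 6 for all n ≥ 1.

P_n = -(-3)^n + 6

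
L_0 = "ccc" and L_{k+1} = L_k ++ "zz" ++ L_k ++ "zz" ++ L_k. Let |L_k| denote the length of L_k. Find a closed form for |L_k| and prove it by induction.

Claim: |L_k| = 5·3^k − 2.

Base case: |L_0| = 3, and 5·3^0 − 2 = 3.
Assume |L_m| = 5·3^m − 2.
Then |L_{m+1}| = 3|L_m| + 4 = 3(5·3^m − 2) + 4 = 5·3^{m+1} − 6 + 4 = 5·3^{m+1} − 2.
This completes the inductive step, so |L_k| = 5·3^k − 2 for all k ≥ 0.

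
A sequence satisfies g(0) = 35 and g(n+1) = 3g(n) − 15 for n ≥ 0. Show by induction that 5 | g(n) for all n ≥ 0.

Base case: g(0) = 35 = 5·7, so 5 | g(0).
Assume 5 | g(k), so g(k) = 5t for some integer t.
Then g(k+1) = 3g(k) − 15 = 3·(5t) − 15 = 5(3t − 3), so 5 | g(k+1).
Hence 5 | g(n) for every n ≥ 0, by induction.

5 | g(n)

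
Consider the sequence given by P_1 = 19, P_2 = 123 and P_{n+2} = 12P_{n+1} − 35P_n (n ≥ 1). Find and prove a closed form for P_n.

Claim: P_n = 5^n + 2·7^n.

Base cases: P_1 = 19 and 5^1 + 2·7^1 = 19; P_2 = 123 and 5^2 + 2·7^2 = 123.
Assume P_i = 5^i + 2·7^i for all 1 ≤ i ≤ j, where j ≥ 2.
Then P_{j+1} = 12P_j − 35P_{j−1} = 12·(5^j + 2·7^j) − 35·(5^{j−1} + 2·7^{j−1}) = (12·5 − 35)5^{j−1} + 2·(12·7 − 35)7^{j−1} = 25·5^{j−1} + 98·7^{j−1} = 5^{j+1} + 2·7^{j+1}.
This completes the inductive step, so P_n = 5^n + 2·7^n for all n ≥ 1.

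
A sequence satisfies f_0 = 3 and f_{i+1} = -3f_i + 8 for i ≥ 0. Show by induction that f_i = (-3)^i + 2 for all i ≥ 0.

Base case: f_0 = 3, and (-3)^0 + 2 = 1 + 2 = 3.
Assume f_k = (-3)^k + 2 for some k ≥ 0.
Then f_{k+1} = -3f_k + 8 = -3·((-3)^k + 2) + 8 = -3·(-3)^k − 6 + 8 = (-3)^{k+1} + 2.
This completes the inductive step, so f_i = (-3)^i + 2 for all i ≥ 0.

f_i = (-3)^i + 2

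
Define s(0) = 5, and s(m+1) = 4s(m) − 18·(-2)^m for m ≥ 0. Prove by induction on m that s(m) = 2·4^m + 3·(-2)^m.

Base case: s(0) = 5, and 2·4^0 + 3·(-2)^0 = 2 + 3 = 5.
Assume s(k) = 2·4^k + 3·(-2)^k for some k ≥ 0.
Then s(k+1) = 4s(k) − 18·(-2)^k = 4·(2·4^k + 3·(-2)^k) − 18·(-2)^k = 2·4^{k+1} + 12·(-2)^k − 18·(-2)^k = 2·4^{k+1} − 6·(-2)^k = 2·4^{k+1} + 3·(-2)^{k+1}.
So the formula holds for k+1, and by induction s(m) = 2·4^m + 3·(-2)^m for all m ≥ 0.

s(m) = 2·4^m + 3·(-2)^m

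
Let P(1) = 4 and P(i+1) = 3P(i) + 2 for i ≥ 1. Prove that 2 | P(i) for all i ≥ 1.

Base case: P(1) = 4 = 2·2, so 2 | P(1).
Assume 2 | P(k), so P(k) = 2t for some integer t.
Then P(k+1) = 3P(k) + 2 = 3·(2t) + 2 = 2(3t + 1), so 2 | P(k+1).
By induction, 2 | P(i) for all i ≥ 1.

2 | P(i)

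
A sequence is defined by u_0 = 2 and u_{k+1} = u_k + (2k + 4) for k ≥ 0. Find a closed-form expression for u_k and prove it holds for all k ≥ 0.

Claim: u_k = k^2 + 3k + 2.

Base case: u_0 = 2, and 0^2 + 3·0 + 2 = 2.
Assume u_j = j^2 + 3j + 2.
Then u_{j+1} = u_j + (2j + 4) = (j^2 + 3j + 2) + (2j + 4) = j^2 + 5j + 6,
and (j+1)^2 + 3·(j+1) + 2 = j^2 + 5j + 6.
This completes the inductive step, so u_k = k^2 + 3k + 2 for all k ≥ 0.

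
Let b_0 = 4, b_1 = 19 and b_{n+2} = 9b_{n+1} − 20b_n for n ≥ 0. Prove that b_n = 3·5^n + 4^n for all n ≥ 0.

Base cases: b_0 = 4 and 3·5^0 + 4^0 = 4; b_1 = 19 and 3·5^1 + 4^1 = 19.
Assume b_j = 3·5^j + 4^j for all 0 ≤ j ≤ k, where k ≥ 1.
Then b_{k+1} = 9b_k − 20b_{k−1} = 9·(3·5^k + 4^k) − 20·(3·5^{k−1} + 4^{k−1}) = 3·(9·5 − 20)5^{k−1} + (9·4 − 20)4^{k−1} = 75·5^{k−1} + 16·4^{k−1} = 3·5^{k+1} + 4^{k+1}.
Hence b_n = 3·5^n + 4^n for every n ≥ 0, by strong induction.

b_n = 3·5^n + 4^n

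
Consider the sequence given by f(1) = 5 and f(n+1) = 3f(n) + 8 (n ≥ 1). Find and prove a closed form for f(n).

Claim: f(n) = 3^{n+1} − 4.

Base case: f(1) = 5, and 3^{1+1} − 4 = 9 − 4 = 5.
Assume f(j) = 3^{j+1} − 4 for some j ≥ 1.
Then f(j+1) = 3f(j) + 8 = 3·(3^{j+1} − 4) + 8 = 3^{j+2} − 12 + 8 = 3^{j+2} − 4.
By induction, f(n) = 3^{n+1} − 4 for all n ≥ 1.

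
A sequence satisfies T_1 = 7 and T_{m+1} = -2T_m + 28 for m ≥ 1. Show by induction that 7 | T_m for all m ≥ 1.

Base case: T_1 = 7 = 7·1, so 7 | T_1.
Assume 7 | T_r, so T_r = 7t for some integer t.
Then T_{r+1} = -2T_r + 28 = -2·(7t) + 28 = 7(-2t + 4), so 7 | T_{r+1}.
Hence 7 | T_m for every m ≥ 1, by induction.

7 | T_m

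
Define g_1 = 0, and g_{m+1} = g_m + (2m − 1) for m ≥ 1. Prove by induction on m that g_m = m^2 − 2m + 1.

Base case: g_1 = 0, and 1^2 − 2·1 + 1 = 0.
Assume g_k = k^2 − 2k + 1.
Then g_{k+1} = g_k + (2k − 1) = (k^2 − 2k + 1) + (2k − 1) = k^2,
and (k+1)^2 − 2·(k+1) + 1 = k^2.
This completes the inductive step, so g_m = m^2 − 2m + 1 for all m ≥ 1.

g_m = m^2 − 2m + 1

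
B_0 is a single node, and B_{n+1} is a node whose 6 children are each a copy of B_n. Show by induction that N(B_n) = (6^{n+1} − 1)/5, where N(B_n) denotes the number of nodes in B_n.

Base case: N(B_0) = 1, and (6^{0+1} − 1)/5 = 1.
Assume N(B_k) = (6^{k+1} − 1)/5.
Then N(B_{k+1}) = 1 + 6N(B_k) = 1 + 6·(6^{k+1} − 1)/5 = 1 + (6^{k+2} − 6)/5 = (5 + 6^{k+2} − 6)/5 = (6^{k+2} − 1)/5.
Hence N(B_n) = (6^{n+1} − 1)/5 for every n ≥ 0, by induction.

N(B_n) = (6^{n+1} − 1)/5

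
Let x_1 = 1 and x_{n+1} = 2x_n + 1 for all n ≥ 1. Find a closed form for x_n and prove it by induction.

Claim: x_n = 2^n − 1.

Base case: x_1 = 1, and 2^1 − 1 = 2 − 1 = 1.
Assume x_r = 2^r − 1 for some r ≥ 1.
Then x_{r+1} = 2x_r + 1 = 2·(2^r − 1) + 1 = 2^{r+1} − 2 + 1 = 2^{r+1} − 1.
By induction, x_n = 2^n − 1 for all n ≥ 1.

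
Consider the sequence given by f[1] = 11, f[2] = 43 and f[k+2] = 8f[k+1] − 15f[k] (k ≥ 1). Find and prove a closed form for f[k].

Claim: f[k] = 5^k + 2·3^k.

Base cases: f[1] = 11 and 5^1 + 2·3^1 = 11; f[2] = 43 and 5^2 + 2·3^2 = 43.
Assume f[i] = 5^i + 2·3^i for all 1 ≤ i ≤ j, where j ≥ 2.
Then f[j+1] = 8f[j] − 15f[j−1] = 8·(5^j + 2·3^j) − 15·(5^{j−1} + 2·3^{j−1}) = (8·5 − 15)5^{j−1} + 2·(8·3 − 15)3^{j−1} = 25·5^{j−1} + 18·3^{j−1} = 5^{j+1} + 2·3^{j+1}.
So the formula holds for j+1, and by strong induction f[k] = 5^k + 2·3^k for all k ≥ 1.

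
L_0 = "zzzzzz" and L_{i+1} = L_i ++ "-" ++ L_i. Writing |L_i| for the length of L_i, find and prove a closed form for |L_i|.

Claim: |L_i| = 7·2^i − 1.

Base case: |L_0| = 6, and 7·2^0 − 1 = 6.
Assume |L_m| = 7·2^m − 1.
Then |L_{m+1}| = |L_m| + 1 + |L_m| = 2|L_m| + 1 = 2(7·2^m − 1) + 1 = 7·2^{m+1} − 2 + 1 = 7·2^{m+1} − 1.
This completes the inductive step, so |L_i| = 7·2^i − 1 for all i ≥ 0.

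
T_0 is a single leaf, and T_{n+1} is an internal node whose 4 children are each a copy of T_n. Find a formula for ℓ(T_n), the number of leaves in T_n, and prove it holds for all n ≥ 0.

Claim: ℓ(T_n) = 4^n.

Base case: ℓ(T_0) = 1, and 4^0 = 1.
Assume ℓ(T_k) = 4^k.
Then ℓ(T_{k+1}) = 4·ℓ(T_k) = 4·4^k = 4^{k+1}.
Hence ℓ(T_n) = 4^n for every n ≥ 0, by induction.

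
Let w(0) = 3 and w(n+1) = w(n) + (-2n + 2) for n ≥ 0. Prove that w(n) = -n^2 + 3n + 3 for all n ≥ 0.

Base case: w(0) = 3, and -0^2 + 3·0 + 3 = 3.
Assume w(k) = -k^2 + 3k + 3.
Then w(k+1) = w(k) + (-2k + 2) = (-k^2 + 3k + 3) + (-2k + 2) = -k^2 + k + 5,
and -(k+1)^2 + 3·(k+1) + 3 = -k^2 + k + 5.
Hence w(n) = -n^2 + 3n + 3 for every n ≥ 0, by induction.

w(n) = -n^2 + 3n + 3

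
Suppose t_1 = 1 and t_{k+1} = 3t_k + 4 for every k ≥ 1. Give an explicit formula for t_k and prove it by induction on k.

Claim: t_k = 3^k − 2.

Base case: t_1 = 1, and 3^1 − 2 = 3 − 2 = 1.
Assume t_j = 3^j − 2 for some j ≥ 1.
Then t_{j+1} = 3t_j + 4 = 3·(3^j − 2) + 4 = 3^{j+1} − 6 + 4 = 3^{j+1} − 2.
This completes the inductive step, so t_k = 3^k − 2 for all k ≥ 1.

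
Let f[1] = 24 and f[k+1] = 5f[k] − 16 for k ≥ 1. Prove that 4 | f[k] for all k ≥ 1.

Base case: f[1] = 24 = 4·6, so 4 | f[1].
Assume 4 | f[r], so f[r] = 4t for some integer t.
Then f[r+1] = 5f[r] − 16 = 5·(4t) − 16 = 4(5t − 4), so 4 | f[r+1].
So the property holds for r+1, and by induction 4 | f[k] for all k ≥ 1.

4 | f[k]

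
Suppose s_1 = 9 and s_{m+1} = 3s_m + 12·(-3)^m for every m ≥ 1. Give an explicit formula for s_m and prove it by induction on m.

Claim: s_m = 3^m − 2·(-3)^m.

Base case: s_1 = 9, and 3^1 − 2·(-3)^1 = 3 + 6 = 9.
Assume s_j = 3^j − 2·(-3)^j for some j ≥ 1.
Then s_{j+1} = 3s_j + 12·(-3)^j = 3·(3^j − 2·(-3)^j) + 12·(-3)^j = 3^{j+1} − 6·(-3)^j + 12·(-3)^j = 3^{j+1} + 6·(-3)^j = 3^{j+1} − 2·(-3)^{j+1}.
By induction, s_m = 3^m − 2·(-3)^m for all m ≥ 1.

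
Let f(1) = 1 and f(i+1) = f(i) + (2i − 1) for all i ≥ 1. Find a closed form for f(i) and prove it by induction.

Claim: f(i) = i^2 − 2i + 2.

Base case: f(1) = 1, and 1^2 − 2·1 + 2 = 1.
Assume f(r) = r^2 − 2r + 2.
Then f(r+1) = f(r) + (2r − 1) = (r^2 − 2r + 2) + (2r − 1) = r^2 + 1,
and (r+1)^2 − 2·(r+1) + 2 = r^2 + 1.
Hence f(i) = i^2 − 2i + 2 for every i ≥ 1, by induction.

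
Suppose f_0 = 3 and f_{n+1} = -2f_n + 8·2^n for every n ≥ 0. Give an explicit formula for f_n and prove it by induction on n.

Claim: f_n = (-2)^n + 2·2^n.

Base case: f_0 = 3, and (-2)^0 + 2·2^0 = 1 + 2 = 3.
Assume f_k = (-2)^k + 2·2^k for some k ≥ 0.
Then f_{k+1} = -2f_k + 8·2^k = -2·((-2)^k + 2·2^k) + 8·2^k = (-2)^{k+1} − 4·2^k + 8·2^k = (-2)^{k+1} + 4·2^k = (-2)^{k+1} + 2·2^{k+1}.
So the formula holds for k+1, and by induction f_n = (-2)^n + 2·2^n for all n ≥ 0.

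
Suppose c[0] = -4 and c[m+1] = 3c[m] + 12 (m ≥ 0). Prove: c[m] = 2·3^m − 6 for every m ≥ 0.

Base case: c[0] = -4, and 2·3^0 − 6 = 2 − 6 = -4.
Assume c[r] = 2·3^r − 6 for some r ≥ 0.
Then c[r+1] = 3c[r] + 12 = 3·(2·3^r − 6) + 12 = 6·3^r − 18 + 12 = 2·3^{r+1} − 6.
Hence c[m] = 2·3^m − 6 for every m ≥ 0, by induction.

c[m] = 2·3^m − 6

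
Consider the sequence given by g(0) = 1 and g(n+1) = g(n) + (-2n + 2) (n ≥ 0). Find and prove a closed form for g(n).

Claim: g(n) = -n^2 + 3n + 1.

Base case: g(0) = 1, and -0^2 + 3·0 + 1 = 1.
Assume g(k) = -k^2 + 3k + 1.
Then g(k+1) = g(k) + (-2k + 2) = (-k^2 + 3k + 1) + (-2k + 2) = -k^2 + k + 3,
and -(k+1)^2 + 3·(k+1) + 1 = -k^2 + k + 3.
Hence g(n) = -n^2 + 3n + 1 for every n ≥ 0, by induction.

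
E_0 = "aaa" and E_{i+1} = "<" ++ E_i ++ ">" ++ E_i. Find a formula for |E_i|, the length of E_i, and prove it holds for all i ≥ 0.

Claim: |E_i| = 5·2^i − 2.

Base case: |E_0| = 3, and 5·2^0 − 2 = 3.
Assume |E_m| = 5·2^m − 2.
Then |E_{m+1}| = 1 + |E_m| + 1 + |E_m| = 2|E_m| + 2 = 2(5·2^m − 2) + 2 = 5·2^{m+1} − 4 + 2 = 5·2^{m+1} − 2.
This completes the inductive step, so |E_i| = 5·2^i − 2 for all i ≥ 0.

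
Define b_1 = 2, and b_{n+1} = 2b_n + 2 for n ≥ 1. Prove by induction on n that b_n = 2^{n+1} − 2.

Base case: b_1 = 2, and 2^{1+1} − 2 = 4 − 2 = 2.
Assume b_r = 2^{r+1} − 2 for some r ≥ 1.
Then b_{r+1} = 2b_r + 2 = 2·(2^{r+1} − 2) + 2 = 2^{r+2} − 4 + 2 = 2^{r+2} − 2.
Hence b_n = 2^{n+1} − 2 for every n ≥ 1, by induction.

b_n = 2^{n+1} − 2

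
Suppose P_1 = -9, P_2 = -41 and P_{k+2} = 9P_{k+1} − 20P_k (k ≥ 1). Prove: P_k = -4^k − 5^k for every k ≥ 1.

Base cases: P_1 = -9 and -4^1 − 5^1 = -9; P_2 = -41 and -4^2 − 5^2 = -41.
Assume P_i = -4^i − 5^i for all 1 ≤ i ≤ j, where j ≥ 2.
Then P_{j+1} = 9P_j − 20P_{j−1} = 9·(-4^j − 5^j) − 20·(-4^{j−1} − 5^{j−1}) = -(9·4 − 20)4^{j−1} − (9·5 − 20)5^{j−1} = -16·4^{j−1} − 25·5^{j−1} = -4^{j+1} − 5^{j+1}.
Hence P_k = -4^k − 5^k for every k ≥ 1, by strong induction.

P_k = -4^k − 5^k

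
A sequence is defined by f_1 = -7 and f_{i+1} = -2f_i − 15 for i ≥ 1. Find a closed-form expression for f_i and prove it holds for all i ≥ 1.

Claim: f_i = (-2)^i − 5.

Base case: f_1 = -7, and (-2)^1 − 5 = -2 − 5 = -7.
Assume f_k = (-2)^k − 5 for some k ≥ 1.
Then f_{k+1} = -2f_k − 15 = -2·((-2)^k − 5) − 15 = -2·(-2)^k + 10 − 15 = (-2)^{k+1} − 5.
This completes the inductive step, so f_i = (-2)^i − 5 for all i ≥ 1.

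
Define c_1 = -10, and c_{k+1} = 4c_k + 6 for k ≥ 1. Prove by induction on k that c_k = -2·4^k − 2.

Base case: c_1 = -10, and -2·4^1 − 2 = -8 − 2 = -10.
Assume c_r = -2·4^r − 2 for some r ≥ 1.
Then c_{r+1} = 4c_r + 6 = 4·(-2·4^r − 2) + 6 = -8·4^r − 8 + 6 = -2·4^{r+1} − 2.
By induction, c_k = -2·4^k − 2 for all k ≥ 1.

c_k = -2·4^k − 2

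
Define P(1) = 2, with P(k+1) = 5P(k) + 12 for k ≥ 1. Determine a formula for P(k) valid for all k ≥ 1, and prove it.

Claim: P(k) = 5^k − 3.

Base case: P(1) = 2, and 5^1 − 3 = 5 − 3 = 2.
Assume P(m) = 5^m − 3 for some m ≥ 1.
Then P(m+1) = 5P(m) + 12 = 5·(5^m − 3) + 12 = 5^{m+1} − 15 + 12 = 5^{m+1} − 3.
Hence P(k) = 5^k − 3 for every k ≥ 1, by induction.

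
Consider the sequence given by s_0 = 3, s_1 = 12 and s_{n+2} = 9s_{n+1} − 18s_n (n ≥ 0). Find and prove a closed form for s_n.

Claim: s_n = 2·3^n + 6^n.

Base cases: s_0 = 3 and 2·3^0 + 6^0 = 3; s_1 = 12 and 2·3^1 + 6^1 = 12.
Assume s_j = 2·3^j + 6^j for all 0 ≤ j ≤ r, where r ≥ 1.
Then s_{r+1} = 9s_r − 18s_{r−1} = 9·(2·3^r + 6^r) − 18·(2·3^{r−1} + 6^{r−1}) = 2·(9·3 − 18)3^{r−1} + (9·6 − 18)6^{r−1} = 18·3^{r−1} + 36·6^{r−1} = 2·3^{r+1} + 6^{r+1}.
By strong induction, s_n = 2·3^n + 6^n for all n ≥ 0.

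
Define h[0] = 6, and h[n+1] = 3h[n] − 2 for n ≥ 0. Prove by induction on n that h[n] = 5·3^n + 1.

Base case: h[0] = 6, and 5·3^0 + 1 = 5 + 1 = 6.
Assume h[m] = 5·3^m + 1 for some m ≥ 0.
Then h[m+1] = 3h[m] − 2 = 3·(5·3^m + 1) − 2 = 15·3^m + 3 − 2 = 5·3^{m+1} + 1.
By induction, h[n] = 5·3^n + 1 for all n ≥ 0.

h[n] = 5·3^n + 1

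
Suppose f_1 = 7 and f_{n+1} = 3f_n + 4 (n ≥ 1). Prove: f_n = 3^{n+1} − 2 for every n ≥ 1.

Base case: f_1 = 7, and 3^{1+1} − 2 = 9 − 2 = 7.
Assume f_k = 3^{k+1} − 2 for some k ≥ 1.
Then f_{k+1} = 3f_k + 4 = 3·(3^{k+1} − 2) + 4 = 3^{k+2} − 6 + 4 = 3^{k+2} − 2.
By induction, f_n = 3^{n+1} − 2 for all n ≥ 1.

f_n = 3^{n+1} − 2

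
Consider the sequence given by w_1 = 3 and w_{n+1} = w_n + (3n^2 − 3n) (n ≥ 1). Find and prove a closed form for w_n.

Claim: w_n = n^3 − 3n^2 + 2n + 3.

Base case: w_1 = 3, and 1^3 − 3·1^2 + 2·1 + 3 = 3.
Assume w_k = k^3 − 3k^2 + 2k + 3.
Then w_{k+1} = w_k + (3k^2 − 3k) = (k^3 − 3k^2 + 2k + 3) + (3k^2 − 3k) = k^3 − k + 3,
and (k+1)^3 − 3·(k+1)^2 + 2·(k+1) + 3 = k^3 − k + 3.
By induction, w_n = n^3 − 3n^2 + 2n + 3 for all n ≥ 1.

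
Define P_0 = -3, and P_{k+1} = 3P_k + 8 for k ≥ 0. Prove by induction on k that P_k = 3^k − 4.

Base case: P_0 = -3, and 3^0 − 4 = 1 − 4 = -3.
Assume P_r = 3^r − 4 for some r ≥ 0.
Then P_{r+1} = 3P_r + 8 = 3·(3^r − 4) + 8 = 3^{r+1} − 12 + 8 = 3^{r+1} − 4.
So the formula holds for r+1, and by induction P_k = 3^k − 4 for all k ≥ 0.

P_k = 3^k − 4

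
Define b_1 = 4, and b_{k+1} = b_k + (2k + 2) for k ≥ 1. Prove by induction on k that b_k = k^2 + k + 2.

Base case: b_1 = 4, and 1^2 + 1 + 2 = 4.
Assume b_j = j^2 + j + 2.
Then b_{j+1} = b_j + (2j + 2) = (j^2 + j + 2) + (2j + 2) = j^2 + 3j + 4,
and (j+1)^2 + (j+1) + 2 = j^2 + 3j + 4.
Hence b_k = k^2 + k + 2 for every k ≥ 1, by induction.

b_k = k^2 + k + 2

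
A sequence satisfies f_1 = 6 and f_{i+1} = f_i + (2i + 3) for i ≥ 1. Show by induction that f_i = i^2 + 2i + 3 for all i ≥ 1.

Base case: f_1 = 6, and 1^2 + 2·1 + 3 = 6.
Assume f_k = k^2 + 2k + 3.
Then f_{k+1} = f_k + (2k + 3) = (k^2 + 2k + 3) + (2k + 3) = k^2 + 4k + 6,
and (k+1)^2 + 2·(k+1) + 3 = k^2 + 4k + 6.
By induction, f_i = i^2 + 2i + 3 for all i ≥ 1.

f_i = i^2 + 2i + 3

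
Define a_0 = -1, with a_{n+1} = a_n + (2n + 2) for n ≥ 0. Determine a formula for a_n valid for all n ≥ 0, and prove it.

Claim: a_n = n^2 + n − 1.

Base case: a_0 = -1, and 0^2 + 0 − 1 = -1.
Assume a_r = r^2 + r − 1.
Then a_{r+1} = a_r + (2r + 2) = (r^2 + r − 1) + (2r + 2) = r^2 + 3r + 1,
and (r+1)^2 + (r+1) − 1 = r^2 + 3r + 1.
By induction, a_n = n^2 + n − 1 for all n ≥ 0.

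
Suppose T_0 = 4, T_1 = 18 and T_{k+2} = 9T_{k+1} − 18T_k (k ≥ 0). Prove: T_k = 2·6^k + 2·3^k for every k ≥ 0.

Base cases: T_0 = 4 and 2·6^0 + 2·3^0 = 4; T_1 = 18 and 2·6^1 + 2·3^1 = 18.
Assume T_j = 2·6^j + 2·3^j for all 0 ≤ j ≤ r, where r ≥ 1.
Then T_{r+1} = 9T_r − 18T_{r−1} = 9·(2·6^r + 2·3^r) − 18·(2·6^{r−1} + 2·3^{r−1}) = 2·(9·6 − 18)6^{r−1} + 2·(9·3 − 18)3^{r−1} = 72·6^{r−1} + 18·3^{r−1} = 2·6^{r+1} + 2·3^{r+1}.
Hence T_k = 2·6^k + 2·3^k for every k ≥ 0, by strong induction.

T_k = 2·6^k + 2·3^k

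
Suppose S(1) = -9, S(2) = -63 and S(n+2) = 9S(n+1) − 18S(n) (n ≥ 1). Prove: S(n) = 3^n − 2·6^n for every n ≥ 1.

Base cases: S(1) = -9 and 3^1 − 2·6^1 = -9; S(2) = -63 and 3^2 − 2·6^2 = -63.
Assume S(j) = 3^j − 2·6^j for all 1 ≤ j ≤ k, where k ≥ 2.
Then S(k+1) = 9S(k) − 18S(k−1) = 9·(3^k − 2·6^k) − 18·(3^{k−1} − 2·6^{k−1}) = (9·3 − 18)3^{k−1} − 2·(9·6 − 18)6^{k−1} = 9·3^{k−1} − 72·6^{k−1} = 3^{k+1} − 2·6^{k+1}.
This completes the inductive step, so S(n) = 3^n − 2·6^n for all n ≥ 1.

S(n) = 3^n − 2·6^n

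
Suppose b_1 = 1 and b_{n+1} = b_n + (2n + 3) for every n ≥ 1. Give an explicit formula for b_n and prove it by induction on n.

Claim: b_n = n^2 + 2n − 2.

Base case: b_1 = 1, and 1^2 + 2·1 − 2 = 1.
Assume b_j = j^2 + 2j − 2.
Then b_{j+1} = b_j + (2j + 3) = (j^2 + 2j − 2) + (2j + 3) = j^2 + 4j + 1,
and (j+1)^2 + 2·(j+1) − 2 = j^2 + 4j + 1.
By induction, b_n = n^2 + 2n − 2 for all n ≥ 1.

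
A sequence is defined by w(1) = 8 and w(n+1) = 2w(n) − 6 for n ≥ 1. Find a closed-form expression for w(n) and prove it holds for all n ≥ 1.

Claim: w(n) = 2^n + 6.

Base case: w(1) = 8, and 2^1 + 6 = 2 + 6 = 8.
Assume w(r) = 2^r + 6 for some r ≥ 1.
Then w(r+1) = 2w(r) − 6 = 2·(2^r + 6) − 6 = 2^{r+1} + 12 − 6 = 2^{r+1} + 6.
By induction, w(n) = 2^n + 6 for all n ≥ 1.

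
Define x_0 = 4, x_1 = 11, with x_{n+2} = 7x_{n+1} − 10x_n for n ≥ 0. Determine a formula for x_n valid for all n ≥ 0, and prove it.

Claim: x_n = 3·2^n + 5^n.

Base cases: x_0 = 4 and 3·2^0 + 5^0 = 4; x_1 = 11 and 3·2^1 + 5^1 = 11.
Assume x_i = 3·2^i + 5^i for all 0 ≤ i ≤ j, where j ≥ 1.
Then x_{j+1} = 7x_j − 10x_{j−1} = 7·(3·2^j + 5^j) − 10·(3·2^{j−1} + 5^{j−1}) = 3·(7·2 − 10)2^{j−1} + (7·5 − 10)5^{j−1} = 12·2^{j−1} + 25·5^{j−1} = 3·2^{j+1} + 5^{j+1}.
This completes the inductive step, so x_n = 3·2^n + 5^n for all n ≥ 0.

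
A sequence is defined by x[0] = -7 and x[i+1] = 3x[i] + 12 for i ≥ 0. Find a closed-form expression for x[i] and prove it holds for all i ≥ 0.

Claim: x[i] = -3^i − 6.

Base case: x[0] = -7, and -3^0 − 6 = -1 − 6 = -7.
Assume x[k] = -3^k − 6 for some k ≥ 0.
Then x[k+1] = 3x[k] + 12 = 3·(-3^k − 6) + 12 = -3^{k+1} − 18 + 12 = -3^{k+1} − 6.
Hence x[i] = -3^i − 6 for every i ≥ 0, by induction.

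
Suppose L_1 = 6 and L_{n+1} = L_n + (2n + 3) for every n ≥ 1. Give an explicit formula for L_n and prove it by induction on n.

Claim: L_n = n^2 + 2n + 3.

Base case: L_1 = 6, and 1^2 + 2·1 + 3 = 6.
Assume L_r = r^2 + 2r + 3.
Then L_{r+1} = L_r + (2r + 3) = (r^2 + 2r + 3) + (2r + 3) = r^2 + 4r + 6,
and (r+1)^2 + 2·(r+1) + 3 = r^2 + 4r + 6.
This completes the inductive step, so L_n = n^2 + 2n + 3 for all n ≥ 1.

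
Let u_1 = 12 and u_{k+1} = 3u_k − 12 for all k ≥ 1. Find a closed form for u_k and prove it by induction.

Claim: u_k = 2·3^k + 6.

Base case: u_1 = 12, and 2·3^1 + 6 = 6 + 6 = 12.
Assume u_j = 2·3^j + 6 for some j ≥ 1.
Then u_{j+1} = 3u_j − 12 = 3·(2·3^j + 6) − 12 = 6·3^j + 18 − 12 = 2·3^{j+1} + 6.
Hence u_k = 2·3^k + 6 for every k ≥ 1, by induction.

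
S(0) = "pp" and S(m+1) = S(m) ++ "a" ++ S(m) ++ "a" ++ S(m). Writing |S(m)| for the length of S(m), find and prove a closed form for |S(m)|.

Claim: |S(m)| = 3^{m+1} − 1.

Base case: |S(0)| = 2, and 3^{0+1} − 1 = 2.
Assume |S(k)| = 3^{k+1} − 1.
Then |S(k+1)| = 3|S(k)| + 2 = 3(3^{k+1} − 1) + 2 = 3^{k+2} − 3 + 2 = 3^{k+2} − 1.
Hence |S(m)| = 3^{m+1} − 1 for every m ≥ 0, by induction.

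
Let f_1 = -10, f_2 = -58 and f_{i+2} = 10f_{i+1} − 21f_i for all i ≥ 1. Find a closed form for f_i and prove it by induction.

Claim: f_i = -3^i − 7^i.

Base cases: f_1 = -10 and -3^1 − 7^1 = -10; f_2 = -58 and -3^2 − 7^2 = -58.
Assume f_t = -3^t − 7^t for all 1 ≤ t ≤ j, where j ≥ 2.
Then f_{j+1} = 10f_j − 21f_{j−1} = 10·(-3^j − 7^j) − 21·(-3^{j−1} − 7^{j−1}) = -(10·3 − 21)3^{j−1} − (10·7 − 21)7^{j−1} = -9·3^{j−1} − 49·7^{j−1} = -3^{j+1} − 7^{j+1}.
By strong induction, f_i = -3^i − 7^i for all i ≥ 1.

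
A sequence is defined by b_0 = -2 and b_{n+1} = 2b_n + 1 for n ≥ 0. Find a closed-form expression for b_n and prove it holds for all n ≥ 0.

Claim: b_n = -2^n − 1.

Base case: b_0 = -2, and -2^0 − 1 = -1 − 1 = -2.
Assume b_r = -2^r − 1 for some r ≥ 0.
Then b_{r+1} = 2b_r + 1 = 2·(-2^r − 1) + 1 = -2^{r+1} − 2 + 1 = -2^{r+1} − 1.
By induction, b_n = -2^n − 1 for all n ≥ 0.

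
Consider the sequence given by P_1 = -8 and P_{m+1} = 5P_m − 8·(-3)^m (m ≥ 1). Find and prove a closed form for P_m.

Claim: P_m = -5^m + (-3)^m.

Base case: P_1 = -8, and -5^1 + (-3)^1 = -5 − 3 = -8.
Assume P_j = -5^j + (-3)^j for some j ≥ 1.
Then P_{j+1} = 5P_j − 8·(-3)^j = 5·(-5^j + (-3)^j) − 8·(-3)^j = -5^{j+1} + 5·(-3)^j − 8·(-3)^j = -5^{j+1} − 3·(-3)^j = -5^{j+1} + (-3)^{j+1}.
So the formula holds for j+1, and by induction P_m = -5^m + (-3)^m for all m ≥ 1.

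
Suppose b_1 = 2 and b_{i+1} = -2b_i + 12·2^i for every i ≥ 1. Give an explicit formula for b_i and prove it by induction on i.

Claim: b_i = 2·(-2)^i + 3·2^i.

Base case: b_1 = 2, and 2·(-2)^1 + 3·2^1 = -4 + 6 = 2.
Assume b_m = 2·(-2)^m + 3·2^m for some m ≥ 1.
Then b_{m+1} = -2b_m + 12·2^m = -2·(2·(-2)^m + 3·2^m) + 12·2^m = 2·(-2)^{m+1} − 6·2^m + 12·2^m = 2·(-2)^{m+1} + 6·2^m = 2·(-2)^{m+1} + 3·2^{m+1}.
By induction, b_i = 2·(-2)^i + 3·2^i for all i ≥ 1.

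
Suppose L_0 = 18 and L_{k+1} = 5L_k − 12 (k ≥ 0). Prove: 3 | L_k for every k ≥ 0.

Base case: L_0 = 18 = 3·6, so 3 | L_0.
Assume 3 | L_j, so L_j = 3t for some integer t.
Then L_{j+1} = 5L_j − 12 = 5·(3t) − 12 = 3(5t − 4), so 3 | L_{j+1}.
Hence 3 | L_k for every k ≥ 0, by induction.

3 | L_k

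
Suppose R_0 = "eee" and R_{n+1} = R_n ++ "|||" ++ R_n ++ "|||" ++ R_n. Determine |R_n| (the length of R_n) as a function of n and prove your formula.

Claim: |R_n| = 6·3^n − 3.

Base case: |R_0| = 3, and 6·3^0 − 3 = 3.
Assume |R_k| = 6·3^k − 3.
Then |R_{k+1}| = 3|R_k| + 6 = 3(6·3^k − 3) + 6 = 6·3^{k+1} − 9 + 6 = 6·3^{k+1} − 3.
This completes the inductive step, so |R_n| = 6·3^n − 3 for all n ≥ 0.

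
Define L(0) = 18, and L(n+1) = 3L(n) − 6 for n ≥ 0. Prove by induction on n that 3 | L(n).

Base case: L(0) = 18 = 3·6, so 3 | L(0).
Assume 3 | L(r), so L(r) = 3t for some integer t.
Then L(r+1) = 3L(r) − 6 = 3·(3t) − 6 = 3(3t − 2), so 3 | L(r+1).
Hence 3 | L(n) for every n ≥ 0, by induction.

3 | L(n)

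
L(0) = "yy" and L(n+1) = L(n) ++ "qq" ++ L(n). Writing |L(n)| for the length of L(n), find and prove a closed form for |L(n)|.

Claim: |L(n)| = 2^{n+2} − 2.

Base case: |L(0)| = 2, and 2^{0+2} − 2 = 2.
Assume |L(k)| = 2^{k+2} − 2.
Then |L(k+1)| = |L(k)| + 2 + |L(k)| = 2|L(k)| + 2 = 2(2^{k+2} − 2) + 2 = 2^{k+3} − 4 + 2 = 2^{k+3} − 2.
Hence |L(n)| = 2^{n+2} − 2 for every n ≥ 0, by induction.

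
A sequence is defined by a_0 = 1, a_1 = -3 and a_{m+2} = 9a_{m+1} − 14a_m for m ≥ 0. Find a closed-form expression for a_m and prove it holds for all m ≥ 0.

Claim: a_m = -7^m + 2·2^m.

Base cases: a_0 = 1 and -7^0 + 2·2^0 = 1; a_1 = -3 and -7^1 + 2·2^1 = -3.
Assume a_j = -7^j + 2·2^j for all 0 ≤ j ≤ k, where k ≥ 1.
Then a_{k+1} = 9a_k − 14a_{k−1} = 9·(-7^k + 2·2^k) − 14·(-7^{k−1} + 2·2^{k−1}) = -(9·7 − 14)7^{k−1} + 2·(9·2 − 14)2^{k−1} = -49·7^{k−1} + 8·2^{k−1} = -7^{k+1} + 2·2^{k+1}.
Hence a_m = -7^m + 2·2^m for every m ≥ 0, by strong induction.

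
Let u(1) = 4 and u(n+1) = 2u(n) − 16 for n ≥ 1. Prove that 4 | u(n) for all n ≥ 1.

Base case: u(1) = 4 = 4·1, so 4 | u(1).
Assume 4 | u(k), so u(k) = 4t for some integer t.
Then u(k+1) = 2u(k) − 16 = 2·(4t) − 16 = 4(2t − 4), so 4 | u(k+1).
This completes the inductive step, so 4 | u(n) for all n ≥ 1.

4 | u(n)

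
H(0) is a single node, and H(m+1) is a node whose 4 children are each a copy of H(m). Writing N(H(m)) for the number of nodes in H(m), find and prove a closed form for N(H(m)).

Claim: N(H(m)) = (4^{m+1} − 1)/3.

Base case: N(H(0)) = 1, and (4^{0+1} − 1)/3 = 1.
Assume N(H(j)) = (4^{j+1} − 1)/3.
Then N(H(j+1)) = 1 + 4N(H(j)) = 1 + 4·(4^{j+1} − 1)/3 = 1 + (4^{j+2} − 4)/3 = (3 + 4^{j+2} − 4)/3 = (4^{j+2} − 1)/3.
By induction, N(H(m)) = (4^{m+1} − 1)/3 for all m ≥ 0.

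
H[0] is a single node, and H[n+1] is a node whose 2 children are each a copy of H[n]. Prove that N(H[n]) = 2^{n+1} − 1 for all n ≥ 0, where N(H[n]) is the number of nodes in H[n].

Base case: N(H[0]) = 1, and 2^{0+1} − 1 = 1.
Assume N(H[m]) = 2^{m+1} − 1.
Then N(H[m+1]) = 1 + 2N(H[m]) = 1 + 2(2^{m+1} − 1) = 2^{m+2} − 2 + 1 = 2^{m+2} − 1.
This completes the inductive step, so N(H[n]) = 2^{n+1} − 1 for all n ≥ 0.

N(H[n]) = 2^{n+1} − 1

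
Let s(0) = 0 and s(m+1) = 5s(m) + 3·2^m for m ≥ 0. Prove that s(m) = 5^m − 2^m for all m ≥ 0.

Base case: s(0) = 0, and 5^0 − 2^0 = 1 − 1 = 0.
Assume s(r) = 5^r − 2^r for some r ≥ 0.
Then s(r+1) = 5s(r) + 3·2^r = 5·(5^r − 2^r) + 3·2^r = 5^{r+1} − 5·2^r + 3·2^r = 5^{r+1} − 2·2^r = 5^{r+1} − 2^{r+1}.
Hence s(m) = 5^m − 2^m for every m ≥ 0, by induction.

s(m) = 5^m − 2^m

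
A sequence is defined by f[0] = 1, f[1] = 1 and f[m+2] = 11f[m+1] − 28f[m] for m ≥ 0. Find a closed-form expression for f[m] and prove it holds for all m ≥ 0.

Claim: f[m] = 2·4^m − 7^m.

Base cases: f[0] = 1 and 2·4^0 − 7^0 = 1; f[1] = 1 and 2·4^1 − 7^1 = 1.
Assume f[i] = 2·4^i − 7^i for all 0 ≤ i ≤ j, where j ≥ 1.
Then f[j+1] = 11f[j] − 28f[j−1] = 11·(2·4^j − 7^j) − 28·(2·4^{j−1} − 7^{j−1}) = 2·(11·4 − 28)4^{j−1} − (11·7 − 28)7^{j−1} = 32·4^{j−1} − 49·7^{j−1} = 2·4^{j+1} − 7^{j+1}.
By strong induction, f[m] = 2·4^m − 7^m for all m ≥ 0.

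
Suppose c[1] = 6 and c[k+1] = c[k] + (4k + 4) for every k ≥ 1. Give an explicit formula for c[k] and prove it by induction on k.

Claim: c[k] = 2k^2 + 2k + 2.

Base case: c[1] = 6, and 2·1^2 + 2·1 + 2 = 6.
Assume c[m] = 2m^2 + 2m + 2.
Then c[m+1] = c[m] + (4m + 4) = (2m^2 + 2m + 2) + (4m + 4) = 2m^2 + 6m + 6,
and 2·(m+1)^2 + 2·(m+1) + 2 = 2m^2 + 6m + 6.
By induction, c[k] = 2k^2 + 2k + 2 for all k ≥ 1.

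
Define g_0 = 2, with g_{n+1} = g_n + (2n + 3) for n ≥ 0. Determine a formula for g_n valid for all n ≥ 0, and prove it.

Claim: g_n = n^2 + 2n + 2.

Base case: g_0 = 2, and 0^2 + 2·0 + 2 = 2.
Assume g_k = k^2 + 2k + 2.
Then g_{k+1} = g_k + (2k + 3) = (k^2 + 2k + 2) + (2k + 3) = k^2 + 4k + 5,
and (k+1)^2 + 2·(k+1) + 2 = k^2 + 4k + 5.
This completes the inductive step, so g_n = n^2 + 2n + 2 for all n ≥ 0.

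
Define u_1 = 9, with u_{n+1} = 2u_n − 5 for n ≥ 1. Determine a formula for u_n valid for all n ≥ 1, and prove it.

Claim: u_n = 2^{n+1} + 5.

Base case: u_1 = 9, and 2^{1+1} + 5 = 4 + 5 = 9.
Assume u_j = 2^{j+1} + 5 for some j ≥ 1.
Then u_{j+1} = 2u_j − 5 = 2·(2^{j+1} + 5) − 5 = 2^{j+2} + 10 − 5 = 2^{j+2} + 5.
By induction, u_n = 2^{n+1} + 5 for all n ≥ 1.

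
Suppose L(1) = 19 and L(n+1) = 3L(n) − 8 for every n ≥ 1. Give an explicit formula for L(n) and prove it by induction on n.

Claim: L(n) = 5·3^n + 4.

Base case: L(1) = 19, and 5·3^1 + 4 = 15 + 4 = 19.
Assume L(m) = 5·3^m + 4 for some m ≥ 1.
Then L(m+1) = 3L(m) − 8 = 3·(5·3^m + 4) − 8 = 15·3^m + 12 − 8 = 5·3^{m+1} + 4.
Hence L(n) = 5·3^n + 4 for every n ≥ 1, by induction.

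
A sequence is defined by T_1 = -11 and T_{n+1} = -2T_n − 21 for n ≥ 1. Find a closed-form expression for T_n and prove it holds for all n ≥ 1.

Claim: T_n = 2·(-2)^n − 7.

Base case: T_1 = -11, and 2·(-2)^1 − 7 = -4 − 7 = -11.
Assume T_r = 2·(-2)^r − 7 for some r ≥ 1.
Then T_{r+1} = -2T_r − 21 = -2·(2·(-2)^r − 7) − 21 = -4·(-2)^r + 14 − 21 = 2·(-2)^{r+1} − 7.
By induction, T_n = 2·(-2)^n − 7 for all n ≥ 1.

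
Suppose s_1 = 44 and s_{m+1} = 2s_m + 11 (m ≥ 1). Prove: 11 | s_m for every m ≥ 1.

Base case: s_1 = 44 = 11·4, so 11 | s_1.
Assume 11 | s_j, so s_j = 11t for some integer t.
Then s_{j+1} = 2s_j + 11 = 2·(11t) + 11 = 11(2t + 1), so 11 | s_{j+1}.
Hence 11 | s_m for every m ≥ 1, by induction.

11 | s_m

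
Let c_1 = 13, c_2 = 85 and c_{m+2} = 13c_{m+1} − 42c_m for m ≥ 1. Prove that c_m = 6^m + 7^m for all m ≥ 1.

Base cases: c_1 = 13 and 6^1 + 7^1 = 13; c_2 = 85 and 6^2 + 7^2 = 85.
Assume c_i = 6^i + 7^i for all 1 ≤ i ≤ j, where j ≥ 2.
Then c_{j+1} = 13c_j − 42c_{j−1} = 13·(6^j + 7^j) − 42·(6^{j−1} + 7^{j−1}) = (13·6 − 42)6^{j−1} + (13·7 − 42)7^{j−1} = 36·6^{j−1} + 49·7^{j−1} = 6^{j+1} + 7^{j+1}.
This completes the inductive step, so c_m = 6^m + 7^m for all m ≥ 1.

c_m = 6^m + 7^m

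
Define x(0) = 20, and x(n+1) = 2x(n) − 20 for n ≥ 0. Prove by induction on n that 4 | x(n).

Base case: x(0) = 20 = 4·5, so 4 | x(0).
Assume 4 | x(m), so x(m) = 4t for some integer t.
Then x(m+1) = 2x(m) − 20 = 2·(4t) − 20 = 4(2t − 5), so 4 | x(m+1).
By induction, 4 | x(n) for all n ≥ 0.

4 | x(n)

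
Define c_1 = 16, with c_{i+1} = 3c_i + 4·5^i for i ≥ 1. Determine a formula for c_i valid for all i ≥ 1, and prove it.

Claim: c_i = 2·3^i + 2·5^i.

Base case: c_1 = 16, and 2·3^1 + 2·5^1 = 6 + 10 = 16.
Assume c_j = 2·3^j + 2·5^j for some j ≥ 1.
Then c_{j+1} = 3c_j + 4·5^j = 3·(2·3^j + 2·5^j) + 4·5^j = 2·3^{j+1} + 6·5^j + 4·5^j = 2·3^{j+1} + 10·5^j = 2·3^{j+1} + 2·5^{j+1}.
Hence c_i = 2·3^i + 2·5^i for every i ≥ 1, by induction.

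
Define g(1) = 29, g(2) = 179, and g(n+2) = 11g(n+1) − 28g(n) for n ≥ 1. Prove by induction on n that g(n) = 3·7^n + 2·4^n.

Base cases: g(1) = 29 and 3·7^1 + 2·4^1 = 29; g(2) = 179 and 3·7^2 + 2·4^2 = 179.
Assume g(j) = 3·7^j + 2·4^j for all 1 ≤ j ≤ k, where k ≥ 2.
Then g(k+1) = 11g(k) − 28g(k−1) = 11·(3·7^k + 2·4^k) − 28·(3·7^{k−1} + 2·4^{k−1}) = 3·(11·7 − 28)7^{k−1} + 2·(11·4 − 28)4^{k−1} = 147·7^{k−1} + 32·4^{k−1} = 3·7^{k+1} + 2·4^{k+1}.
This completes the inductive step, so g(n) = 3·7^n + 2·4^n for all n ≥ 1.

g(n) = 3·7^n + 2·4^n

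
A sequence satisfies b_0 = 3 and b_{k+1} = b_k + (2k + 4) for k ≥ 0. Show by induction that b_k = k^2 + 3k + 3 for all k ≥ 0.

Base case: b_0 = 3, and 0^2 + 3·0 + 3 = 3.
Assume b_m = m^2 + 3m + 3.
Then b_{m+1} = b_m + (2m + 4) = (m^2 + 3m + 3) + (2m + 4) = m^2 + 5m + 7,
and (m+1)^2 + 3·(m+1) + 3 = m^2 + 5m + 7.
By induction, b_k = k^2 + 3k + 3 for all k ≥ 0.

b_k = k^2 + 3k + 3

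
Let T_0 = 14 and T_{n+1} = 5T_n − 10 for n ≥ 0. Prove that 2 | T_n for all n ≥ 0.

Base case: T_0 = 14 = 2·7, so 2 | T_0.
Assume 2 | T_j, so T_j = 2t for some integer t.
Then T_{j+1} = 5T_j − 10 = 5·(2t) − 10 = 2(5t − 5), so 2 | T_{j+1}.
Hence 2 | T_n for every n ≥ 0, by induction.

2 | T_n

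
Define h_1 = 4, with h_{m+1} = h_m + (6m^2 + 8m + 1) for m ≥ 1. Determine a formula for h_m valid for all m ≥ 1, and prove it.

Claim: h_m = 2m^3 + m^2 − 2m + 3.

Base case: h_1 = 4, and 2·1^3 + 1^2 − 2·1 + 3 = 4.
Assume h_j = 2j^3 + j^2 − 2j + 3.
Then h_{j+1} = h_j + (6j^2 + 8j + 1) = (2j^3 + j^2 − 2j + 3) + (6j^2 + 8j + 1) = 2j^3 + 7j^2 + 6j + 4,
and 2·(j+1)^3 + (j+1)^2 − 2·(j+1) + 3 = 2j^3 + 7j^2 + 6j + 4.
By induction, h_m = 2m^3 + m^2 − 2m + 3 for all m ≥ 1.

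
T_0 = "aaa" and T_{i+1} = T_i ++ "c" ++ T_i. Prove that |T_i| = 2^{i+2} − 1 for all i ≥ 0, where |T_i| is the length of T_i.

Base case: |T_0| = 3, and 2^{0+2} − 1 = 3.
Assume |T_k| = 2^{k+2} − 1.
Then |T_{k+1}| = |T_k| + 1 + |T_k| = 2|T_k| + 1 = 2(2^{k+2} − 1) + 1 = 2^{k+3} − 2 + 1 = 2^{k+3} − 1.
So the formula holds for k+1, and by induction |T_i| = 2^{i+2} − 1 for all i ≥ 0.

|T_i| = 2^{i+2} − 1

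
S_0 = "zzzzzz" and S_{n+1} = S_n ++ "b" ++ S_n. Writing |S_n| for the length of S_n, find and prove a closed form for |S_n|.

Claim: |S_n| = 7·2^n − 1.

Base case: |S_0| = 6, and 7·2^0 − 1 = 6.
Assume |S_m| = 7·2^m − 1.
Then |S_{m+1}| = |S_m| + 1 + |S_m| = 2|S_m| + 1 = 2(7·2^m − 1) + 1 = 7·2^{m+1} − 2 + 1 = 7·2^{m+1} − 1.
By induction, |S_n| = 7·2^n − 1 for all n ≥ 0.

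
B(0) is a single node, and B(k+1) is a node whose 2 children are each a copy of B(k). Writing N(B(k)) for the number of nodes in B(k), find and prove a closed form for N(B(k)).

Claim: N(B(k)) = 2^{k+1} − 1.

Base case: N(B(0)) = 1, and 2^{0+1} − 1 = 1.
Assume N(B(r)) = 2^{r+1} − 1.
Then N(B(r+1)) = 1 + 2N(B(r)) = 1 + 2(2^{r+1} − 1) = 2^{r+2} − 2 + 1 = 2^{r+2} − 1.
So the formula holds for r+1, and by induction N(B(k)) = 2^{k+1} − 1 for all k ≥ 0.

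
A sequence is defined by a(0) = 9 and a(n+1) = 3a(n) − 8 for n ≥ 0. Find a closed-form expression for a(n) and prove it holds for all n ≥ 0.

Claim: a(n) = 5·3^n + 4.

Base case: a(0) = 9, and 5·3^0 + 4 = 5 + 4 = 9.
Assume a(j) = 5·3^j + 4 for some j ≥ 0.
Then a(j+1) = 3a(j) − 8 = 3·(5·3^j + 4) − 8 = 15·3^j + 12 − 8 = 5·3^{j+1} + 4.
So the formula holds for j+1, and by induction a(n) = 5·3^n + 4 for all n ≥ 0.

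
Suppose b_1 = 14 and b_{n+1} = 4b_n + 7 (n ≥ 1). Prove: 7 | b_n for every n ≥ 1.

Base case: b_1 = 14 = 7·2, so 7 | b_1.
Assume 7 | b_j, so b_j = 7t for some integer t.
Then b_{j+1} = 4b_j + 7 = 4·(7t) + 7 = 7(4t + 1), so 7 | b_{j+1}.
Hence 7 | b_n for every n ≥ 1, by induction.

7 | b_n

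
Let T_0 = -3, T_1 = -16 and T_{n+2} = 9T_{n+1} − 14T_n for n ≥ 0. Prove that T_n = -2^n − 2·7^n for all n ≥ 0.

Base cases: T_0 = -3 and -2^0 − 2·7^0 = -3; T_1 = -16 and -2^1 − 2·7^1 = -16.
Assume T_j = -2^j − 2·7^j for all 0 ≤ j ≤ m, where m ≥ 1.
Then T_{m+1} = 9T_m − 14T_{m−1} = 9·(-2^m − 2·7^m) − 14·(-2^{m−1} − 2·7^{m−1}) = -(9·2 − 14)2^{m−1} − 2·(9·7 − 14)7^{m−1} = -4·2^{m−1} − 98·7^{m−1} = -2^{m+1} − 2·7^{m+1}.
This completes the inductive step, so T_n = -2^n − 2·7^n for all n ≥ 0.

T_n = -2^n − 2·7^n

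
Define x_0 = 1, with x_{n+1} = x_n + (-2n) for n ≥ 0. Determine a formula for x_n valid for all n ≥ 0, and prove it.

Claim: x_n = -n^2 + n + 1.

Base case: x_0 = 1, and -0^2 + 0 + 1 = 1.
Assume x_j = -j^2 + j + 1.
Then x_{j+1} = x_j + (-2j) = (-j^2 + j + 1) + (-2j) = -j^2 − j + 1,
and -(j+1)^2 + (j+1) + 1 = -j^2 − j + 1.
Hence x_n = -n^2 + n + 1 for every n ≥ 0, by induction.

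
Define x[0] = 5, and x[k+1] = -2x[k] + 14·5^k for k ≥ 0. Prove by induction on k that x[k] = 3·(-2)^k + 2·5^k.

Base case: x[0] = 5, and 3·(-2)^0 + 2·5^0 = 3 + 2 = 5.
Assume x[m] = 3·(-2)^m + 2·5^m for some m ≥ 0.
Then x[m+1] = -2x[m] + 14·5^m = -2·(3·(-2)^m + 2·5^m) + 14·5^m = 3·(-2)^{m+1} − 4·5^m + 14·5^m = 3·(-2)^{m+1} + 10·5^m = 3·(-2)^{m+1} + 2·5^{m+1}.
Hence x[k] = 3·(-2)^k + 2·5^k for every k ≥ 0, by induction.

x[k] = 3·(-2)^k + 2·5^k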